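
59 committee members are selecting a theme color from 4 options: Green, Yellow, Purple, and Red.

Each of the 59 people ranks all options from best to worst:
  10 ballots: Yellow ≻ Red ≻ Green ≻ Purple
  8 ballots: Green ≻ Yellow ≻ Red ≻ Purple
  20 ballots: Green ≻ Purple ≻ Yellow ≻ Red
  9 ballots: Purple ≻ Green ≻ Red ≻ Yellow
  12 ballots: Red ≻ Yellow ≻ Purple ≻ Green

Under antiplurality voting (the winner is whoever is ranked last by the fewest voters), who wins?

Yellow

Last-place votes: Green 12, Yellow 9, Purple 18, Red 20.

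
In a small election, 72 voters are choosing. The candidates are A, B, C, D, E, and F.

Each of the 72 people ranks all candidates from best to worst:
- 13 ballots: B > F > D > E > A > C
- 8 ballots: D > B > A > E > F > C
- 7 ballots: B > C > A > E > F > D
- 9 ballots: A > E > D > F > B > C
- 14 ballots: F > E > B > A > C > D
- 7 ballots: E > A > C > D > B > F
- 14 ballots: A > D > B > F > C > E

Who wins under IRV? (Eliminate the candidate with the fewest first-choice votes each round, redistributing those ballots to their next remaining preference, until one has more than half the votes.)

Round 1: A 23, B 20, C 0, D 8, E 7, F 14. C eliminated.
Round 2: A 23, B 20, D 8, E 7, F 14. E eliminated.
Round 3: A 30, B 20, D 8, F 14. D eliminated.
Round 4: A 30, B 28, F 14. F eliminated.
Round 5: A 30, B 42. B has a majority (≥37).

B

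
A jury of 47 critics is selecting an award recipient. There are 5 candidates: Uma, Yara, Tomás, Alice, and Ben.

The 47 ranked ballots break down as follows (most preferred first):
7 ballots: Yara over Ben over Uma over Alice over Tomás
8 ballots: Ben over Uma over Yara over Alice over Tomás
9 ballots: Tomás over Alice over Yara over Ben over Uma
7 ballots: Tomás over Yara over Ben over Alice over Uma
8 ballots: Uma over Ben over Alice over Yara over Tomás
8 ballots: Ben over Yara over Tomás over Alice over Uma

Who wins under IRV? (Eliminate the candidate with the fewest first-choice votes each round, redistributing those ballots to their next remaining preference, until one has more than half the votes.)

Round 1: Uma 8, Yara 7, Tomás 16, Alice 0, Ben 16. Alice eliminated.
Round 2: Uma 8, Yara 7, Tomás 16, Ben 16. Yara eliminated.
Round 3: Uma 8, Tomás 16, Ben 23. Uma eliminated.
Round 4: Tomás 16, Ben 31. Ben has a majority (≥24).

Ben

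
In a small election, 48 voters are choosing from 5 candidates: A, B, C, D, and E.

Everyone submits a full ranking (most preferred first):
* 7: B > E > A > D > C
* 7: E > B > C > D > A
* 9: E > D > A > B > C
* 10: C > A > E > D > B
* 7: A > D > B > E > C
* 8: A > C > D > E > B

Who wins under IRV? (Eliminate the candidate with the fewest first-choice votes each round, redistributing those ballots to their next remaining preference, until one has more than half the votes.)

A

Round 1: A 15, B 7, C 10, D 0, E 16. D eliminated.
Round 2: A 15, B 7, C 10, E 16. B eliminated.
Round 3: A 15, C 10, E 23. C eliminated.
Round 4: A 25, E 23. A has a majority (≥25).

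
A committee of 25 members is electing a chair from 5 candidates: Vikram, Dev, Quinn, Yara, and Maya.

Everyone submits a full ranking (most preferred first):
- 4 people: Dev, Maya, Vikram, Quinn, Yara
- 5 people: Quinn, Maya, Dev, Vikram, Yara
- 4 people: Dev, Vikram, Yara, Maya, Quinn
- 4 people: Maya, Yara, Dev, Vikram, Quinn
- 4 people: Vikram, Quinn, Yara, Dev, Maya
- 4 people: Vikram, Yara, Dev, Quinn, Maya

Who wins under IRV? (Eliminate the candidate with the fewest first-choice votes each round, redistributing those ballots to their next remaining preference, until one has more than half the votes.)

Dev

Round 1: Vikram 8, Dev 8, Quinn 5, Yara 0, Maya 4. Yara eliminated.
Round 2: Vikram 8, Dev 8, Quinn 5, Maya 4. Maya eliminated.
Round 3: Vikram 8, Dev 12, Quinn 5. Quinn eliminated.
Round 4: Vikram 8, Dev 17. Dev has a majority (≥13).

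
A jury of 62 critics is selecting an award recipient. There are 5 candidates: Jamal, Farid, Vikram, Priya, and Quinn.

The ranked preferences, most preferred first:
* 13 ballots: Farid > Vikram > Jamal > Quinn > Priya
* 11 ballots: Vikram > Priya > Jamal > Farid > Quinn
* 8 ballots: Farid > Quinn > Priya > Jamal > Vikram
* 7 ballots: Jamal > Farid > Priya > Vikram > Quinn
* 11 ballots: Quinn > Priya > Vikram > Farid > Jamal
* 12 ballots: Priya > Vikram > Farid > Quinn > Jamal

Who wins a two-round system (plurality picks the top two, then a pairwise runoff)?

Round 1 first-place votes: Jamal 7, Farid 21, Vikram 11, Priya 12, Quinn 11. Farid and Priya advance.
Runoff: Farid is ranked above Priya on 28 ballots, Priya above Farid on 34.

Priya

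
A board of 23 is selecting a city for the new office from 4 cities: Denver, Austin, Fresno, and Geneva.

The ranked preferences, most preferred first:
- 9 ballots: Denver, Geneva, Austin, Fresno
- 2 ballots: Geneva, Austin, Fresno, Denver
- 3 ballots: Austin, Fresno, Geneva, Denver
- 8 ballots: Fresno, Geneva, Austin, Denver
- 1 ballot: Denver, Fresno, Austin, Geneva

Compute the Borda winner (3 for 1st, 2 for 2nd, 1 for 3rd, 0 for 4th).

Geneva

Denver: 9×3 + 2×0 + 3×0 + 8×0 + 1×3 = 30
Austin: 9×1 + 2×2 + 3×3 + 8×1 + 1×1 = 31
Fresno: 9×0 + 2×1 + 3×2 + 8×3 + 1×2 = 34
Geneva: 9×2 + 2×3 + 3×1 + 8×2 + 1×0 = 43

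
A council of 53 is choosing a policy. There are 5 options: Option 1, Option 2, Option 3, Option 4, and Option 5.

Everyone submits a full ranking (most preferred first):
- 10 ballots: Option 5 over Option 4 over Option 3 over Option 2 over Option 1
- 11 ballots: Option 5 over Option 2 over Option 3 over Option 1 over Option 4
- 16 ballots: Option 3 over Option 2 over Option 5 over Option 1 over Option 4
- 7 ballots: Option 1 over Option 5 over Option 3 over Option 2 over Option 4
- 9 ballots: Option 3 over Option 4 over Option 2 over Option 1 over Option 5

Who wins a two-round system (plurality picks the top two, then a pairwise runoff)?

Round 1 first-place votes: Option 1 7, Option 2 0, Option 3 25, Option 4 0, Option 5 21. Option 3 and Option 5 advance.
Runoff: Option 3 is ranked above Option 5 on 25 ballots, Option 5 above Option 3 on 28.

Option 5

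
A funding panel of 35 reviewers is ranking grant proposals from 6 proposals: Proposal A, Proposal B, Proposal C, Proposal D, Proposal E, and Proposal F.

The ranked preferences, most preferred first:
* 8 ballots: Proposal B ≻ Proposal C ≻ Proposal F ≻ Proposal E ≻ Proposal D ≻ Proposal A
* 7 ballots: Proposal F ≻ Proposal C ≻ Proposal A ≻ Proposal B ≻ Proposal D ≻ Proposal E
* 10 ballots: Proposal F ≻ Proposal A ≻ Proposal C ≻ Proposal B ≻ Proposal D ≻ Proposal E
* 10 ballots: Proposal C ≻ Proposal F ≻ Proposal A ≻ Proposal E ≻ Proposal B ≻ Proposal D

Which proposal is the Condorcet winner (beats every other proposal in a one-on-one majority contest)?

Proposal C

Proposal C vs Proposal A: 25–10
Proposal C vs Proposal B: 27–8
Proposal C vs Proposal D: 35–0
Proposal C vs Proposal E: 35–0
Proposal C vs Proposal F: 18–17
Proposal C beats every other proposal.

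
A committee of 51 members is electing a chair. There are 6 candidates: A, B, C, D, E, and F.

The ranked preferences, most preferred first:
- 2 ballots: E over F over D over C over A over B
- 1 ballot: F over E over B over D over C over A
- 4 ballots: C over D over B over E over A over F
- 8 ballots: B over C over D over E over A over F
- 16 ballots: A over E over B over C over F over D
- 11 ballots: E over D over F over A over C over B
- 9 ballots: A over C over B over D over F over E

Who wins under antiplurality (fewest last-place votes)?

Last-place votes: A 1, B 13, C 0, D 16, E 9, F 12.

C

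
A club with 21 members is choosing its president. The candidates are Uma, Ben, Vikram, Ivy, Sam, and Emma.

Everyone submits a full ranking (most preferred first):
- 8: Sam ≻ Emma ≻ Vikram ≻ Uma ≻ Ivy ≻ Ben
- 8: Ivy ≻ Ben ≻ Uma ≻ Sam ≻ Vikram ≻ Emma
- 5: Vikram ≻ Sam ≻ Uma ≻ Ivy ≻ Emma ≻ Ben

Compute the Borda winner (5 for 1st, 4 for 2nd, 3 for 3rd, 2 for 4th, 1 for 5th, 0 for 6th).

Sam

Uma: 8×2 + 8×3 + 5×3 = 55
Ben: 8×0 + 8×4 + 5×0 = 32
Vikram: 8×3 + 8×1 + 5×5 = 57
Ivy: 8×1 + 8×5 + 5×2 = 58
Sam: 8×5 + 8×2 + 5×4 = 76
Emma: 8×4 + 8×0 + 5×1 = 37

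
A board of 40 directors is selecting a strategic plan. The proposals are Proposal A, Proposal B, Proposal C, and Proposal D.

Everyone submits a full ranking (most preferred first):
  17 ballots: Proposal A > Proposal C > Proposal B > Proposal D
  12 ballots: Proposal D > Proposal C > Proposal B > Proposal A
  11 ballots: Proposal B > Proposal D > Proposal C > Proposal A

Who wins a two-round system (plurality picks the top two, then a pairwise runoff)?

Round 1 first-place votes: Proposal A 17, Proposal B 11, Proposal C 0, Proposal D 12. Proposal A and Proposal D advance.
Runoff: Proposal A is ranked above Proposal D on 17 ballots, Proposal D above Proposal A on 23.

Proposal D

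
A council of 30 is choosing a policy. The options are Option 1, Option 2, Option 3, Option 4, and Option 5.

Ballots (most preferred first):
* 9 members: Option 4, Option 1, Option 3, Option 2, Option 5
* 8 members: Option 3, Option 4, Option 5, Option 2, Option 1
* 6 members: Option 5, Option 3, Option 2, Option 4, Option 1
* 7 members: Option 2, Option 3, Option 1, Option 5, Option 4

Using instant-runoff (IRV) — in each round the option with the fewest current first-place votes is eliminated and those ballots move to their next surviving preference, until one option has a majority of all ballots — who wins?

Round 1: Option 1 0, Option 2 7, Option 3 8, Option 4 9, Option 5 6. Option 1 eliminated.
Round 2: Option 2 7, Option 3 8, Option 4 9, Option 5 6. Option 5 eliminated.
Round 3: Option 2 7, Option 3 14, Option 4 9. Option 2 eliminated.
Round 4: Option 3 21, Option 4 9. Option 3 has a majority (≥16).

Option 3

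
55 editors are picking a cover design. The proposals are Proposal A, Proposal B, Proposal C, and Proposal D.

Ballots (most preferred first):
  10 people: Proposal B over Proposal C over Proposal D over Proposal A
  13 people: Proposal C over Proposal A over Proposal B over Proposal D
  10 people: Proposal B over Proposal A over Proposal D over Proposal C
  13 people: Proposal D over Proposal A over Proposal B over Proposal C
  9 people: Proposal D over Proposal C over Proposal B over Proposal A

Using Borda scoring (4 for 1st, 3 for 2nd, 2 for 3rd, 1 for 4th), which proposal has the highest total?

Proposal A: 10×1 + 13×3 + 10×3 + 13×3 + 9×1 = 127
Proposal B: 10×4 + 13×2 + 10×4 + 13×2 + 9×2 = 150
Proposal C: 10×3 + 13×4 + 10×1 + 13×1 + 9×3 = 132
Proposal D: 10×2 + 13×1 + 10×2 + 13×4 + 9×4 = 141

Proposal B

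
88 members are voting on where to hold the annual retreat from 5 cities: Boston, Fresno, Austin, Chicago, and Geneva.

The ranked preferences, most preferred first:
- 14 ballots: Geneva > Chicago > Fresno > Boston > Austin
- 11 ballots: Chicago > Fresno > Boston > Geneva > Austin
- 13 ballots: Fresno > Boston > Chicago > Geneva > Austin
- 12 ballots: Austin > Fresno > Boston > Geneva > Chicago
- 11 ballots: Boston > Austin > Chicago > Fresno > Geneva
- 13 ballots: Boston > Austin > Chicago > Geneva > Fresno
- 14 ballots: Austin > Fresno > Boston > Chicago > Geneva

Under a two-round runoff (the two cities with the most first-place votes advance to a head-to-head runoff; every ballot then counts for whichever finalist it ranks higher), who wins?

Round 1 first-place votes: Boston 24, Fresno 13, Austin 26, Chicago 11, Geneva 14. Austin and Boston advance.
Runoff: Austin is ranked above Boston on 26 ballots, Boston above Austin on 62.

Boston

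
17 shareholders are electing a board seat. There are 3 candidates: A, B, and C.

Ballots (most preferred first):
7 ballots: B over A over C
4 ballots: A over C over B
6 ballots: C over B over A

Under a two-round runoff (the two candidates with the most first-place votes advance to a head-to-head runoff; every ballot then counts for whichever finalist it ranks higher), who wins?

C

Round 1 first-place votes: A 4, B 7, C 6. B and C advance.
Runoff: B is ranked above C on 7 ballots, C above B on 10.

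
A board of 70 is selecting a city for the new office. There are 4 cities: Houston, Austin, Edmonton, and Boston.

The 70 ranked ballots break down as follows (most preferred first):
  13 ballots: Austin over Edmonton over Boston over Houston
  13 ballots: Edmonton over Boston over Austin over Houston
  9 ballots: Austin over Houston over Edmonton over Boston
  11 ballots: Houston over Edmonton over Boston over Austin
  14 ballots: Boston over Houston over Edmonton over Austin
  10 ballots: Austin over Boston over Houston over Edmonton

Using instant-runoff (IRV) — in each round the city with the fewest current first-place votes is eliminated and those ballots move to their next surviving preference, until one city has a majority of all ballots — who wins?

Round 1: Houston 11, Austin 32, Edmonton 13, Boston 14. Houston eliminated.
Round 2: Austin 32, Edmonton 24, Boston 14. Boston eliminated.
Round 3: Austin 32, Edmonton 38. Edmonton has a majority (≥36).

Edmonton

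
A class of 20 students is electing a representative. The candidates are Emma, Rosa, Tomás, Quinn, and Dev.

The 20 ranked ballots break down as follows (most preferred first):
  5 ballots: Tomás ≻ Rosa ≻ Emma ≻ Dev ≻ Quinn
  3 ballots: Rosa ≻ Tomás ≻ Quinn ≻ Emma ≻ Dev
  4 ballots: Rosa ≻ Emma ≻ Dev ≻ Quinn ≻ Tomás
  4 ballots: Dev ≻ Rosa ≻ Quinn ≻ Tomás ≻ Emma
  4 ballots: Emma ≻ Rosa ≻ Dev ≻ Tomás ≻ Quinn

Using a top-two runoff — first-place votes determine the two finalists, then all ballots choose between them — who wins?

Round 1 first-place votes: Emma 4, Rosa 7, Tomás 5, Quinn 0, Dev 4. Rosa and Tomás advance.
Runoff: Rosa is ranked above Tomás on 15 ballots, Tomás above Rosa on 5.

Rosa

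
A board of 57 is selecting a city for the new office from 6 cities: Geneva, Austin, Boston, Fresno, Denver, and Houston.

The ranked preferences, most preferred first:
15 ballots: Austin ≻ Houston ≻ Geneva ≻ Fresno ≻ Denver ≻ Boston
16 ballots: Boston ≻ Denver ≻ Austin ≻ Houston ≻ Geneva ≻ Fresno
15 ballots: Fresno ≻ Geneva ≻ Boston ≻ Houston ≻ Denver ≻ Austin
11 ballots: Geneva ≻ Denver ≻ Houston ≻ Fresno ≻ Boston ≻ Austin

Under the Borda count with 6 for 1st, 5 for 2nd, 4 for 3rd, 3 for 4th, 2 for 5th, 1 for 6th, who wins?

Geneva

Geneva: 15×4 + 16×2 + 15×5 + 11×6 = 233
Austin: 15×6 + 16×4 + 15×1 + 11×1 = 180
Boston: 15×1 + 16×6 + 15×4 + 11×2 = 193
Fresno: 15×3 + 16×1 + 15×6 + 11×3 = 184
Denver: 15×2 + 16×5 + 15×2 + 11×5 = 195
Houston: 15×5 + 16×3 + 15×3 + 11×4 = 212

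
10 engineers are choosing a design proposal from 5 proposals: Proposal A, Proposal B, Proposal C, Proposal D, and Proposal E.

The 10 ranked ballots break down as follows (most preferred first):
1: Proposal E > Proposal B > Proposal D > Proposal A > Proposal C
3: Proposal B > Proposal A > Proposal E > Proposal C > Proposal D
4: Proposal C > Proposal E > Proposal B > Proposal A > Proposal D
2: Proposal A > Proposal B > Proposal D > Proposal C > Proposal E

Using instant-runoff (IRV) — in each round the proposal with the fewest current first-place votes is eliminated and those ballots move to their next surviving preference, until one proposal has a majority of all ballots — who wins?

Proposal B

Round 1: Proposal A 2, Proposal B 3, Proposal C 4, Proposal D 0, Proposal E 1. Proposal D eliminated.
Round 2: Proposal A 2, Proposal B 3, Proposal C 4, Proposal E 1. Proposal E eliminated.
Round 3: Proposal A 2, Proposal B 4, Proposal C 4. Proposal A eliminated.
Round 4: Proposal B 6, Proposal C 4. Proposal B has a majority (≥6).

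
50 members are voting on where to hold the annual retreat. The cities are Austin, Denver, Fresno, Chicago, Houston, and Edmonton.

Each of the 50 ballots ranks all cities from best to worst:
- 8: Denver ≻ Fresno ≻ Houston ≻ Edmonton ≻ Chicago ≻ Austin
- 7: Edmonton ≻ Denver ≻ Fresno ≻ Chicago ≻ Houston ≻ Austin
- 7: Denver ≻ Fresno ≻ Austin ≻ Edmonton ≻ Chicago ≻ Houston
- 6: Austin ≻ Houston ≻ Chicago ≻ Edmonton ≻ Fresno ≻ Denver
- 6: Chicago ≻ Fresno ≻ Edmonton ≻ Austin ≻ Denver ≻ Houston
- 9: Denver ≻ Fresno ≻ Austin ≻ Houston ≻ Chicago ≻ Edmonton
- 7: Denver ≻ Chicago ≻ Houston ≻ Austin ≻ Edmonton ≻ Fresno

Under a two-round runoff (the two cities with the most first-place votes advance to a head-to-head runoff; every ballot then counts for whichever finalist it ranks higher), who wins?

Denver

Round 1 first-place votes: Austin 6, Denver 31, Fresno 0, Chicago 6, Houston 0, Edmonton 7. Denver and Edmonton advance.
Runoff: Denver is ranked above Edmonton on 31 ballots, Edmonton above Denver on 19.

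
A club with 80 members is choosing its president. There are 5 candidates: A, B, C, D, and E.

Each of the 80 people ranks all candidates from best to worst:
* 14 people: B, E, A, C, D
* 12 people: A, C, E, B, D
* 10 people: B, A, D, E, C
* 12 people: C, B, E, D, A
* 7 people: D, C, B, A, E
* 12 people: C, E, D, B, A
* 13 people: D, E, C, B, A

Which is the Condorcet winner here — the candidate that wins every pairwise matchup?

C

C vs A: 44–36
C vs B: 56–24
C vs D: 50–30
C vs E: 43–37
C beats every other candidate.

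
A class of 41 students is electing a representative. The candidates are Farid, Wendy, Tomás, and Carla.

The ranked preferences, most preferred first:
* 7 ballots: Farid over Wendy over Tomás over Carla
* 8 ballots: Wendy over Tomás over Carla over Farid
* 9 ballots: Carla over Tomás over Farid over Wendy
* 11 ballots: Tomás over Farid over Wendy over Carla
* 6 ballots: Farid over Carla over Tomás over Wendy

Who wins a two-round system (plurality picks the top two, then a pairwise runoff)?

Round 1 first-place votes: Farid 13, Wendy 8, Tomás 11, Carla 9. Farid and Tomás advance.
Runoff: Farid is ranked above Tomás on 13 ballots, Tomás above Farid on 28.

Tomás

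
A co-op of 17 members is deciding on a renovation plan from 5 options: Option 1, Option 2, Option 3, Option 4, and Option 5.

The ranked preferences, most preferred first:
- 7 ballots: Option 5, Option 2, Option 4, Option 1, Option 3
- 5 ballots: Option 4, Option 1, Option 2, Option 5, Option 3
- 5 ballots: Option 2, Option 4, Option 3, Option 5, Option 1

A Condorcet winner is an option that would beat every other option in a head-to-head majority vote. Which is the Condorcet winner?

Option 2

Option 2 vs Option 1: 12–5
Option 2 vs Option 3: 17–0
Option 2 vs Option 4: 12–5
Option 2 vs Option 5: 10–7
Option 2 beats every other option.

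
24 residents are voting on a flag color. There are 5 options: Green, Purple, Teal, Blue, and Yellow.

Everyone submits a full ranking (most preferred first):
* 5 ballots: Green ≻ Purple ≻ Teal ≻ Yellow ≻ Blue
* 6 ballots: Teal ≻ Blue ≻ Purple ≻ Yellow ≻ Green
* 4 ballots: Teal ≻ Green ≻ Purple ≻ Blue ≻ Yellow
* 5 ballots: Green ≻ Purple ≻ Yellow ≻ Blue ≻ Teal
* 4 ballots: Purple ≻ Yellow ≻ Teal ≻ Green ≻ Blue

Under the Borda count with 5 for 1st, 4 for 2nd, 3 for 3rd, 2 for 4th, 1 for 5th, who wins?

Purple

Green: 5×5 + 6×1 + 4×4 + 5×5 + 4×2 = 80
Purple: 5×4 + 6×3 + 4×3 + 5×4 + 4×5 = 90
Teal: 5×3 + 6×5 + 4×5 + 5×1 + 4×3 = 82
Blue: 5×1 + 6×4 + 4×2 + 5×2 + 4×1 = 51
Yellow: 5×2 + 6×2 + 4×1 + 5×3 + 4×4 = 57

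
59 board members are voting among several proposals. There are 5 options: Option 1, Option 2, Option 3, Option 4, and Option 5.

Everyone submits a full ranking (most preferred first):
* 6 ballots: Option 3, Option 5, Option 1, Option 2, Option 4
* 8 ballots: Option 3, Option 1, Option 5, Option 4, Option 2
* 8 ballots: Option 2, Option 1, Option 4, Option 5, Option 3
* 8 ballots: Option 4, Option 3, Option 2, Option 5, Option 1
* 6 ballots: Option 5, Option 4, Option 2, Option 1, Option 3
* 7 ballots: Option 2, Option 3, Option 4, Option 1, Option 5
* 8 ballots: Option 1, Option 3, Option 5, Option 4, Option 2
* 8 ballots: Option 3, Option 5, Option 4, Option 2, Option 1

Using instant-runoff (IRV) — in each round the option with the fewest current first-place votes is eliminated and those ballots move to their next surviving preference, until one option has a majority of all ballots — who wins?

Round 1: Option 1 8, Option 2 15, Option 3 22, Option 4 8, Option 5 6. Option 5 eliminated.
Round 2: Option 1 8, Option 2 15, Option 3 22, Option 4 14. Option 1 eliminated.
Round 3: Option 2 15, Option 3 30, Option 4 14. Option 3 has a majority (≥30).

Option 3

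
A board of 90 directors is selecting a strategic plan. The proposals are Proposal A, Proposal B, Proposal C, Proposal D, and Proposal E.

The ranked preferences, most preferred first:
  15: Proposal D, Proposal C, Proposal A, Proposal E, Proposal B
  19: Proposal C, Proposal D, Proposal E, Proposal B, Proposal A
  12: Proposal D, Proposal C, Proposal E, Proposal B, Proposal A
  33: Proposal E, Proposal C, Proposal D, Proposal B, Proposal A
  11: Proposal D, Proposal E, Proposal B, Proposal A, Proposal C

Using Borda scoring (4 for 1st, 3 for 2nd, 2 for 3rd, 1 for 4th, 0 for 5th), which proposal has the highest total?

Proposal A: 15×2 + 19×0 + 12×0 + 33×0 + 11×1 = 41
Proposal B: 15×0 + 19×1 + 12×1 + 33×1 + 11×2 = 86
Proposal C: 15×3 + 19×4 + 12×3 + 33×3 + 11×0 = 256
Proposal D: 15×4 + 19×3 + 12×4 + 33×2 + 11×4 = 275
Proposal E: 15×1 + 19×2 + 12×2 + 33×4 + 11×3 = 242

Proposal D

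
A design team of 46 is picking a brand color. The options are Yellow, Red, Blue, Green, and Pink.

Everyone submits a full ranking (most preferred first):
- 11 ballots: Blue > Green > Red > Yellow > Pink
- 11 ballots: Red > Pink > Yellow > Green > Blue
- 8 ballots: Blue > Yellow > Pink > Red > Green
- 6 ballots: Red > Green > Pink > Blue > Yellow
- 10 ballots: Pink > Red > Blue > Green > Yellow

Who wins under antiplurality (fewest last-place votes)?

Red

Last-place votes: Yellow 16, Red 0, Blue 11, Green 8, Pink 11.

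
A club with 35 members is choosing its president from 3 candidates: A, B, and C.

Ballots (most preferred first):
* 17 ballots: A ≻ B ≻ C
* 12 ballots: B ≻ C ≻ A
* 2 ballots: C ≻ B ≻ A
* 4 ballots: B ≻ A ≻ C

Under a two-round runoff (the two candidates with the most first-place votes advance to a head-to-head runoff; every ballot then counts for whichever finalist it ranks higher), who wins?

B

Round 1 first-place votes: A 17, B 16, C 2. A and B advance.
Runoff: A is ranked above B on 17 ballots, B above A on 18.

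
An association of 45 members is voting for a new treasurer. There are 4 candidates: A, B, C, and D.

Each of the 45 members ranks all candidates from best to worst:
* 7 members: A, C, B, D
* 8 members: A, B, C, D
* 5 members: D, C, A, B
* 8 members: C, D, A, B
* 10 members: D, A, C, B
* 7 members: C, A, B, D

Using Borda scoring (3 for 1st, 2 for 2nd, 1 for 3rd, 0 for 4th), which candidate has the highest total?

A: 7×3 + 8×3 + 5×1 + 8×1 + 10×2 + 7×2 = 92
B: 7×1 + 8×2 + 5×0 + 8×0 + 10×0 + 7×1 = 30
C: 7×2 + 8×1 + 5×2 + 8×3 + 10×1 + 7×3 = 87
D: 7×0 + 8×0 + 5×3 + 8×2 + 10×3 + 7×0 = 61

A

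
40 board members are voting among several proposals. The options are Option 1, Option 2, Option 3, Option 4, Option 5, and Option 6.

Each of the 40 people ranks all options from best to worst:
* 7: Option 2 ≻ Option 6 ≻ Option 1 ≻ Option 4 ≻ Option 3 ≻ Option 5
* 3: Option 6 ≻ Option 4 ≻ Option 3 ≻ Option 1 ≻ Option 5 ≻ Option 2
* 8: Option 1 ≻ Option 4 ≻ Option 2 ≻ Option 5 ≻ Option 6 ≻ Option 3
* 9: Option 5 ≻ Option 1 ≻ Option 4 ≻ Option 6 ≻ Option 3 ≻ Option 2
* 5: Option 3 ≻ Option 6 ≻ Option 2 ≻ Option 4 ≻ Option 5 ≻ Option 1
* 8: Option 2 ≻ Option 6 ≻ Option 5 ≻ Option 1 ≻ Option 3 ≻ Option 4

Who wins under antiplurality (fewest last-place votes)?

Last-place votes: Option 1 5, Option 2 12, Option 3 8, Option 4 8, Option 5 7, Option 6 0.

Option 6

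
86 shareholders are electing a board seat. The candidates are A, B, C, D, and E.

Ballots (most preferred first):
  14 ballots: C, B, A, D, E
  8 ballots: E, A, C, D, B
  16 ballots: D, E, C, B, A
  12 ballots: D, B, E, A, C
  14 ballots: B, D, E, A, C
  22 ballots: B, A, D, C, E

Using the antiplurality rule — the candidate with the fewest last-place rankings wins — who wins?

Last-place votes: A 16, B 8, C 26, D 0, E 36.

D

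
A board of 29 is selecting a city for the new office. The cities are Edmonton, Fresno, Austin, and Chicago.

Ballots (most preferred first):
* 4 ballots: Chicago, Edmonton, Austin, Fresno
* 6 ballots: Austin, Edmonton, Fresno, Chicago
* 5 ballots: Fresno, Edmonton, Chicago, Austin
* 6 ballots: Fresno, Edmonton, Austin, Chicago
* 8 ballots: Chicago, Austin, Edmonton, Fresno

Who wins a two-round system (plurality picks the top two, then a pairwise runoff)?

Fresno

Round 1 first-place votes: Edmonton 0, Fresno 11, Austin 6, Chicago 12. Chicago and Fresno advance.
Runoff: Chicago is ranked above Fresno on 12 ballots, Fresno above Chicago on 17.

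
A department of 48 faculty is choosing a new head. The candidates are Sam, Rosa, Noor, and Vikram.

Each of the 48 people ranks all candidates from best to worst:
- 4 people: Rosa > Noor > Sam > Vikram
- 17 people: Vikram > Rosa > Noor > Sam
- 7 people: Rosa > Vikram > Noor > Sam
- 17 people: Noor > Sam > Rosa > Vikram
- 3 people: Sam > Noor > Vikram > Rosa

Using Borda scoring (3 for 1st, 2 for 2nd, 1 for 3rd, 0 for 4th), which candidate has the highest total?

Sam: 4×1 + 17×0 + 7×0 + 17×2 + 3×3 = 47
Rosa: 4×3 + 17×2 + 7×3 + 17×1 + 3×0 = 84
Noor: 4×2 + 17×1 + 7×1 + 17×3 + 3×2 = 89
Vikram: 4×0 + 17×3 + 7×2 + 17×0 + 3×1 = 68

Noor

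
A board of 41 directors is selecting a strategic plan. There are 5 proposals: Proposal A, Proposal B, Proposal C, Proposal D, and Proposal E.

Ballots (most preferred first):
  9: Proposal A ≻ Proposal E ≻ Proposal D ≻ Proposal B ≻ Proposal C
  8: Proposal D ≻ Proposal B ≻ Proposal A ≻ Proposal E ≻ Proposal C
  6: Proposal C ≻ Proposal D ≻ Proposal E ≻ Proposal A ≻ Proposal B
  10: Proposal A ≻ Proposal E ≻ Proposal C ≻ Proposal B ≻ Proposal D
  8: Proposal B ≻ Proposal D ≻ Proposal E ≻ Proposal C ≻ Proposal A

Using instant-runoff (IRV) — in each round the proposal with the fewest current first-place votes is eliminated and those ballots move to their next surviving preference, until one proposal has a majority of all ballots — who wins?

Proposal D

Round 1: Proposal A 19, Proposal B 8, Proposal C 6, Proposal D 8, Proposal E 0. Proposal E eliminated.
Round 2: Proposal A 19, Proposal B 8, Proposal C 6, Proposal D 8. Proposal C eliminated.
Round 3: Proposal A 19, Proposal B 8, Proposal D 14. Proposal B eliminated.
Round 4: Proposal A 19, Proposal D 22. Proposal D has a majority (≥21).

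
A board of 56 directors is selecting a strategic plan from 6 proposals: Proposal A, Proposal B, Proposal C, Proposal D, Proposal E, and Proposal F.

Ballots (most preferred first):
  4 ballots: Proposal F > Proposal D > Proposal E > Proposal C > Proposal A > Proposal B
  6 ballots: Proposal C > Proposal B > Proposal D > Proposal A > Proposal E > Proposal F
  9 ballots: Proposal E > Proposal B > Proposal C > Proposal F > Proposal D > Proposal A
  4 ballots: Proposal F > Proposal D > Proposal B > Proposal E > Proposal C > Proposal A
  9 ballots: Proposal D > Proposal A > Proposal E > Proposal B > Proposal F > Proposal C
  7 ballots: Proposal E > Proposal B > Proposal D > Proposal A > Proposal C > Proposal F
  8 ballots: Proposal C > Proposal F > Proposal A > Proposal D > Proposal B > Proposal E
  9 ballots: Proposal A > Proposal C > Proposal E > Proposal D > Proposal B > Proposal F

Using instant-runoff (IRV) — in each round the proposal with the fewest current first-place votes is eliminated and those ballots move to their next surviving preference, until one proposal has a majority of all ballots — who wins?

Proposal C

Round 1: Proposal A 9, Proposal B 0, Proposal C 14, Proposal D 9, Proposal E 16, Proposal F 8. Proposal B eliminated.
Round 2: Proposal A 9, Proposal C 14, Proposal D 9, Proposal E 16, Proposal F 8. Proposal F eliminated.
Round 3: Proposal A 9, Proposal C 14, Proposal D 17, Proposal E 16. Proposal A eliminated.
Round 4: Proposal C 23, Proposal D 17, Proposal E 16. Proposal E eliminated.
Round 5: Proposal C 32, Proposal D 24. Proposal C has a majority (≥29).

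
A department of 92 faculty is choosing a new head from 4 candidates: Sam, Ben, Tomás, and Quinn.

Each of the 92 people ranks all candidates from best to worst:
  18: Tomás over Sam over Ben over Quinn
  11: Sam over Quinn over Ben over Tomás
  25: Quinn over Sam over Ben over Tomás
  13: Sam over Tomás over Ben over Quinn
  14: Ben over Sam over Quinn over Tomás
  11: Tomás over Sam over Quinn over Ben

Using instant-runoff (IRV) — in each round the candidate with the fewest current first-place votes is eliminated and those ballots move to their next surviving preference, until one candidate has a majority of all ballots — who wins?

Sam

Round 1: Sam 24, Ben 14, Tomás 29, Quinn 25. Ben eliminated.
Round 2: Sam 38, Tomás 29, Quinn 25. Quinn eliminated.
Round 3: Sam 63, Tomás 29. Sam has a majority (≥47).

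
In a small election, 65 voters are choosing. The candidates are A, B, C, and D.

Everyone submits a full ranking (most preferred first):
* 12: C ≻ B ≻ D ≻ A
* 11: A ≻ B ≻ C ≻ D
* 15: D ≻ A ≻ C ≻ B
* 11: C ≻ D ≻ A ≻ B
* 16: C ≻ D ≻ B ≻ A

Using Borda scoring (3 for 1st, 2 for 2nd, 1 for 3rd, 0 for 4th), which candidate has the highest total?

A: 12×0 + 11×3 + 15×2 + 11×1 + 16×0 = 74
B: 12×2 + 11×2 + 15×0 + 11×0 + 16×1 = 62
C: 12×3 + 11×1 + 15×1 + 11×3 + 16×3 = 143
D: 12×1 + 11×0 + 15×3 + 11×2 + 16×2 = 111

C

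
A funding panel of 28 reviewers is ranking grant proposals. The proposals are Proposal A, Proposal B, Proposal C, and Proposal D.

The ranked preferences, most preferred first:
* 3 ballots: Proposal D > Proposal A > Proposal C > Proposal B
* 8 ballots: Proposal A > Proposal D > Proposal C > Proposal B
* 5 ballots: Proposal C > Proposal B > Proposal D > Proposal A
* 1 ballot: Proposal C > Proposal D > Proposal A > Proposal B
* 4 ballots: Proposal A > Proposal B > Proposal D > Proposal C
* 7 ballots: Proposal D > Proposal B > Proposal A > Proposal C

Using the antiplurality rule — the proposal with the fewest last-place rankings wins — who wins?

Last-place votes: Proposal A 5, Proposal B 12, Proposal C 11, Proposal D 0.

Proposal D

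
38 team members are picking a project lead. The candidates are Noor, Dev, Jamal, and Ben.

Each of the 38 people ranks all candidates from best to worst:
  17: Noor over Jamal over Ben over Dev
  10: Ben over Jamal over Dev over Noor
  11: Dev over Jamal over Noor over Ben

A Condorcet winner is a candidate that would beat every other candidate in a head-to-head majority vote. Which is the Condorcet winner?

Jamal

Jamal vs Noor: 21–17
Jamal vs Dev: 27–11
Jamal vs Ben: 28–10
Jamal beats every other candidate.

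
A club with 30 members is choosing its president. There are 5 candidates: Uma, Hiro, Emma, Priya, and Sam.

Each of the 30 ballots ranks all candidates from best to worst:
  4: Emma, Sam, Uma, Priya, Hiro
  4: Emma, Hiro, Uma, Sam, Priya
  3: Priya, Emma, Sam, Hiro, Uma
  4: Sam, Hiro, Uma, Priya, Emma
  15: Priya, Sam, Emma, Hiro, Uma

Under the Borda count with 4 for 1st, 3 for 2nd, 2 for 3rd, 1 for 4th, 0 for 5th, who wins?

Uma: 4×2 + 4×2 + 3×0 + 4×2 + 15×0 = 24
Hiro: 4×0 + 4×3 + 3×1 + 4×3 + 15×1 = 42
Emma: 4×4 + 4×4 + 3×3 + 4×0 + 15×2 = 71
Priya: 4×1 + 4×0 + 3×4 + 4×1 + 15×4 = 80
Sam: 4×3 + 4×1 + 3×2 + 4×4 + 15×3 = 83

Sam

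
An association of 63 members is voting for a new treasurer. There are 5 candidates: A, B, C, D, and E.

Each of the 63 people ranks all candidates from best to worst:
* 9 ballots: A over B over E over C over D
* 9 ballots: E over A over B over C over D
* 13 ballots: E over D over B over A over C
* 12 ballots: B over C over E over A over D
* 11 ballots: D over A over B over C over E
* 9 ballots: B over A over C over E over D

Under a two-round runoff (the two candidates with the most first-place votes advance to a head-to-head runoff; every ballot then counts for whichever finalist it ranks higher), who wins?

Round 1 first-place votes: A 9, B 21, C 0, D 11, E 22. E and B advance.
Runoff: E is ranked above B on 22 ballots, B above E on 41.

B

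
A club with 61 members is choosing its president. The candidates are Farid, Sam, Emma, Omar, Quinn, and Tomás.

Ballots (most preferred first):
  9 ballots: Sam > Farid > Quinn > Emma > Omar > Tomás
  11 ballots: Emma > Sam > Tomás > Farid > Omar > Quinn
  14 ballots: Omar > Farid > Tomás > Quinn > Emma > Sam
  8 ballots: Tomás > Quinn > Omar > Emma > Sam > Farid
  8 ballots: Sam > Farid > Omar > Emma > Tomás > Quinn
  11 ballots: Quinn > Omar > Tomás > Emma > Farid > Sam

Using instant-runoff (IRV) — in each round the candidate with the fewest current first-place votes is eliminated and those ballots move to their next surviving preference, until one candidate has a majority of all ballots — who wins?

Quinn

Round 1: Farid 0, Sam 17, Emma 11, Omar 14, Quinn 11, Tomás 8. Farid eliminated.
Round 2: Sam 17, Emma 11, Omar 14, Quinn 11, Tomás 8. Tomás eliminated.
Round 3: Sam 17, Emma 11, Omar 14, Quinn 19. Emma eliminated.
Round 4: Sam 28, Omar 14, Quinn 19. Omar eliminated.
Round 5: Sam 28, Quinn 33. Quinn has a majority (≥31).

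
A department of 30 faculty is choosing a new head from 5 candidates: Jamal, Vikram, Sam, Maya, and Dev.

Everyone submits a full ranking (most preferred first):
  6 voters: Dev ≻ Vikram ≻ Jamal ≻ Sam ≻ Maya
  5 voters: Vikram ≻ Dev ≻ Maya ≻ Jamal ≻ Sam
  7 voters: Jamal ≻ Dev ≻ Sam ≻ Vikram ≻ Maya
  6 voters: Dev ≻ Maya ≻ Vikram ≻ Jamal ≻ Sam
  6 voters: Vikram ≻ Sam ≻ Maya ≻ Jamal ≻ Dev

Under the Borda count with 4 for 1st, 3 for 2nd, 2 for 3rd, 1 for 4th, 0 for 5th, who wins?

Dev

Jamal: 6×2 + 5×1 + 7×4 + 6×1 + 6×1 = 57
Vikram: 6×3 + 5×4 + 7×1 + 6×2 + 6×4 = 81
Sam: 6×1 + 5×0 + 7×2 + 6×0 + 6×3 = 38
Maya: 6×0 + 5×2 + 7×0 + 6×3 + 6×2 = 40
Dev: 6×4 + 5×3 + 7×3 + 6×4 + 6×0 = 84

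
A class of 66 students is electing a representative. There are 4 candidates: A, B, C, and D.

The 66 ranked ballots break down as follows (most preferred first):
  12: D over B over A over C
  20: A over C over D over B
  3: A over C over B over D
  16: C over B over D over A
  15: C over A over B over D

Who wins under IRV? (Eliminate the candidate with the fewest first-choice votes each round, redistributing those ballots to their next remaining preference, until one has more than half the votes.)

A

Round 1: A 23, B 0, C 31, D 12. B eliminated.
Round 2: A 23, C 31, D 12. D eliminated.
Round 3: A 35, C 31. A has a majority (≥34).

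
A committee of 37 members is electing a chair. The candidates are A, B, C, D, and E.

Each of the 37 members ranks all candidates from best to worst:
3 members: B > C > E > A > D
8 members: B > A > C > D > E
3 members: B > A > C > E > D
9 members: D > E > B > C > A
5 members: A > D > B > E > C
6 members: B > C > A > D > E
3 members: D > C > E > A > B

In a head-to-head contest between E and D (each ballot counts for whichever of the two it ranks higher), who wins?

E is ranked above D on 6 ballots; D above E on 31.

D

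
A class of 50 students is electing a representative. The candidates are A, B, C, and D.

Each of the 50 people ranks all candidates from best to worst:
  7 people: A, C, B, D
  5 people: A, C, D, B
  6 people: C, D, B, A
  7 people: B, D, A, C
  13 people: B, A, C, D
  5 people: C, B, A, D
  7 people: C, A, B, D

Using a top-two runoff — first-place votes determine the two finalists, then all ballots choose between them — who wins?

Round 1 first-place votes: A 12, B 20, C 18, D 0. B and C advance.
Runoff: B is ranked above C on 20 ballots, C above B on 30.

C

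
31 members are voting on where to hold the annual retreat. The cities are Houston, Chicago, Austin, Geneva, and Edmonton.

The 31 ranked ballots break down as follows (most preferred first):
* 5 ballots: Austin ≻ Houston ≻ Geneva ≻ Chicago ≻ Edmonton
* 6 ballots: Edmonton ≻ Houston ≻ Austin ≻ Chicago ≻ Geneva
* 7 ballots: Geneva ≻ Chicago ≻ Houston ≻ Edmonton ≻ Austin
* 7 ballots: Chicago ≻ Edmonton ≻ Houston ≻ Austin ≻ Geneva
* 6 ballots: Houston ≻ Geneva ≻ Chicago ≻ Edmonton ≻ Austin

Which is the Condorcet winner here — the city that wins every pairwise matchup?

Houston vs Chicago: 17–14
Houston vs Austin: 26–5
Houston vs Geneva: 24–7
Houston vs Edmonton: 18–13
Houston beats every other city.

Houston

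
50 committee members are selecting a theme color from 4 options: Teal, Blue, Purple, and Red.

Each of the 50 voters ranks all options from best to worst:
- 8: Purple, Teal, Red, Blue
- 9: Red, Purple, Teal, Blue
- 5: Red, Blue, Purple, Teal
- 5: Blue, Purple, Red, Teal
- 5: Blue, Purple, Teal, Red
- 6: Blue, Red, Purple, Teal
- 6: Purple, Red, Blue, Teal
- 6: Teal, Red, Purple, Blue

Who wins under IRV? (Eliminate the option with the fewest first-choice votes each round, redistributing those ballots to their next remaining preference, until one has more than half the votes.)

Red

Round 1: Teal 6, Blue 16, Purple 14, Red 14. Teal eliminated.
Round 2: Blue 16, Purple 14, Red 20. Purple eliminated.
Round 3: Blue 16, Red 34. Red has a majority (≥26).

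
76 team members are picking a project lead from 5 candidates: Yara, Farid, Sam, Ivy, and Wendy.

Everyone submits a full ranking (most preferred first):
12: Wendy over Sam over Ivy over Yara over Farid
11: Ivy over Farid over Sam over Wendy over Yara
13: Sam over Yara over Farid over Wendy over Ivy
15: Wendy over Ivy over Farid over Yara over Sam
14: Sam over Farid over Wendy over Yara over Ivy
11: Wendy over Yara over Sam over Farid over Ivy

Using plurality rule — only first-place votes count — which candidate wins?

Wendy

First-place votes: Yara 0, Farid 0, Sam 27, Ivy 11, Wendy 38.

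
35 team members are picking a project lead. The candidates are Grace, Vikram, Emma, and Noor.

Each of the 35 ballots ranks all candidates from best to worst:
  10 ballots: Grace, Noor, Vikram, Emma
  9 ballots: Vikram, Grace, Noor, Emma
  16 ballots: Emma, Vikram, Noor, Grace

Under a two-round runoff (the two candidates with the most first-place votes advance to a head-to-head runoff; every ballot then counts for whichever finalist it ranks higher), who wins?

Round 1 first-place votes: Grace 10, Vikram 9, Emma 16, Noor 0. Emma and Grace advance.
Runoff: Emma is ranked above Grace on 16 ballots, Grace above Emma on 19.

Grace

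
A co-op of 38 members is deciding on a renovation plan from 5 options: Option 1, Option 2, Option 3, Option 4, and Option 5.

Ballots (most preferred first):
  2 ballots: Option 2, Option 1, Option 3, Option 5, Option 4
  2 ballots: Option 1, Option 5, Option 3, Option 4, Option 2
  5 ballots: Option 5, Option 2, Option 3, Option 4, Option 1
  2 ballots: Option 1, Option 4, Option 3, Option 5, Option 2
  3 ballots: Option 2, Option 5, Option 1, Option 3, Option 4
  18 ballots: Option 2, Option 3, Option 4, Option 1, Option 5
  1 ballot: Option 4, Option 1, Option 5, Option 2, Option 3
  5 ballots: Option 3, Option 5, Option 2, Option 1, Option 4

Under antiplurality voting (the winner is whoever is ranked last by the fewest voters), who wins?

Option 3

Last-place votes: Option 1 5, Option 2 4, Option 3 1, Option 4 10, Option 5 18.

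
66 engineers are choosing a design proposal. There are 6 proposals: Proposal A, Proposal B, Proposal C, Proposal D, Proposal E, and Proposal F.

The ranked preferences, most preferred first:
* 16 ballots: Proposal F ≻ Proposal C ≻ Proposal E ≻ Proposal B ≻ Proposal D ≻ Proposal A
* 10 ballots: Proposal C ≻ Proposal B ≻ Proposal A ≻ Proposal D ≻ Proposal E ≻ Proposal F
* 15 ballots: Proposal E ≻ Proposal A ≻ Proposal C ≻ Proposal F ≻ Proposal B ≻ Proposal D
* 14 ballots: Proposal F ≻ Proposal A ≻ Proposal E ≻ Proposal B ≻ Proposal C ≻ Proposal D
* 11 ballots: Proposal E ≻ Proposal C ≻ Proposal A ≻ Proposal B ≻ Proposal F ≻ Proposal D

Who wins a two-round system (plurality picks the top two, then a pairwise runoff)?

Proposal E

Round 1 first-place votes: Proposal A 0, Proposal B 0, Proposal C 10, Proposal D 0, Proposal E 26, Proposal F 30. Proposal F and Proposal E advance.
Runoff: Proposal F is ranked above Proposal E on 30 ballots, Proposal E above Proposal F on 36.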